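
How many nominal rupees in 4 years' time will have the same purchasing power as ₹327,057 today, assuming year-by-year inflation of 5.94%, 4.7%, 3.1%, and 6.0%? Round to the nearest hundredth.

₹396,455.67

Cumulative price-level factor: 1.0594 × 1.047 × 1.031 × 1.060 ≈ 1.2121913505.
The nominal amount required is ₹327,057 scaled up by that factor.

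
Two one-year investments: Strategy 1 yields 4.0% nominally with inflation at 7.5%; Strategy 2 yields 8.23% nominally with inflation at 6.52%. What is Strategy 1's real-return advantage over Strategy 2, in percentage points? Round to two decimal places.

-4.86

Strategy 1 real return: 1.040/1.075 − 1 = -3.256%.
Strategy 2 real return: 1.0823/1.0652 − 1 = 1.605%.
Difference: -3.256 − 1.605 = -4.861 pp.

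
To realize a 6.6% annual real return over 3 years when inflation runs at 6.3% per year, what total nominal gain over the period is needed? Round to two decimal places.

45.50%

Required annual nominal rate: (1+6.6%)(1+6.3%) − 1 = 13.3158%.
Cumulative over 3 years: (1 + 0.133158)^3 − 1 ≈ 0.45503.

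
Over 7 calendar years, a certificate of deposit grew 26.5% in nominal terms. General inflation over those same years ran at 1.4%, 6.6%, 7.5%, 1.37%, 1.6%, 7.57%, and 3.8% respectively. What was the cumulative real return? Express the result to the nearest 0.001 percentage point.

-5.334%

Cumulative inflation factor: 1.014 × 1.066 × 1.075 × 1.0137 × 1.016 × 1.0757 × 1.038 ≈ 1.33627.
Nominal growth factor: 1.26500. Real growth factor = 1.26500 / 1.33627 ≈ 0.94666.
Total real return ≈ -5.3337%.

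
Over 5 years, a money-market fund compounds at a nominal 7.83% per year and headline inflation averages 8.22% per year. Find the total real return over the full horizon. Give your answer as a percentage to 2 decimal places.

-1.79%

The annual real rate is (1+7.83%)/(1+8.22%) − 1 = -0.3604%.
Compounded over 5 years: (1 + -0.003604)^5 − 1 ≈ -0.01789.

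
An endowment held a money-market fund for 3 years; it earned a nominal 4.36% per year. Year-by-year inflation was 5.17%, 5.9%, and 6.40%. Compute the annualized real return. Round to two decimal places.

-1.38%

Cumulative inflation factor: 1.0517 × 1.059 × 1.0640 ≈ 1.18503.
Nominal growth factor: 1.13659. Real growth factor = 1.13659 / 1.18503 ≈ 0.95912.
Annualized: 0.95912^(1/3) − 1 ≈ -0.01382.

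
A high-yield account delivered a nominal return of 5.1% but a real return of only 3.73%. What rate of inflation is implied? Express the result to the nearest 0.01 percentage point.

From (1+r_nom) = (1+r_real)(1+π), we get 1+π = (1 + 5.1%)/(1 + 3.73%) = 1.051/1.0373 ≈ 1.01321.
So π ≈ 1.3207%.

1.32%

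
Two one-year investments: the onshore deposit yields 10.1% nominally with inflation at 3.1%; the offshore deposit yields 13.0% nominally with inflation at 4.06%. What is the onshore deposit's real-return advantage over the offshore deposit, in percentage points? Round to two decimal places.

-1.80

The onshore deposit real return: 1.101/1.031 − 1 = 6.790%.
The offshore deposit real return: 1.130/1.0406 − 1 = 8.591%.
Difference: 6.790 − 8.591 = -1.801 pp.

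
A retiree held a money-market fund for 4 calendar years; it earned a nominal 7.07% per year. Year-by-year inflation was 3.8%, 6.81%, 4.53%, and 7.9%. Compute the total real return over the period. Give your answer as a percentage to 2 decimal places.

Cumulative inflation factor: 1.038 × 1.0681 × 1.0453 × 1.079 ≈ 1.25047.
Nominal growth factor: 1.31423. Real growth factor = 1.31423 / 1.25047 ≈ 1.05099.
Total real return ≈ 5.0992%.

5.10%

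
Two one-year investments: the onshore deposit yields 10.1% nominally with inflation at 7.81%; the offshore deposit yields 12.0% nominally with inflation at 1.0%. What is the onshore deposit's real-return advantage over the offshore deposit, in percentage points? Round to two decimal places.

The onshore deposit real return: 1.101/1.0781 − 1 = 2.124%.
The offshore deposit real return: 1.120/1.010 − 1 = 10.891%.
Difference: 2.124 − 10.891 = -8.767 pp.

-8.77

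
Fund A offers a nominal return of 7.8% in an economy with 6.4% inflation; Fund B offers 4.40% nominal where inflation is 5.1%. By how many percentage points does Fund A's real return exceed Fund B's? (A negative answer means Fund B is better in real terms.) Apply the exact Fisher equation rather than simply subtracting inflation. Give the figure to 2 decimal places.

1.98

Fund A real return: 1.078/1.064 − 1 = 1.316%.
Fund B real return: 1.0440/1.051 − 1 = -0.666%.
Difference: 1.316 − (-0.666) = 1.982 pp.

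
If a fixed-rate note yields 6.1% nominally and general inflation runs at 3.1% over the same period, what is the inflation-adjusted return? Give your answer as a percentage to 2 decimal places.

2.91%

Real return via the Fisher equation: (1 + 6.1%)/(1 + 3.1%) − 1 = 1.061/1.031 − 1 ≈ 0.02910.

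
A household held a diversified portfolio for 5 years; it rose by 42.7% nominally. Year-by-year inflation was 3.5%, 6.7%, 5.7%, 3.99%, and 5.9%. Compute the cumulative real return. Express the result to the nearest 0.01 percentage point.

Cumulative inflation factor: 1.035 × 1.067 × 1.057 × 1.0399 × 1.059 ≈ 1.28549.
Nominal growth factor: 1.42700. Real growth factor = 1.42700 / 1.28549 ≈ 1.11009.
Total real return ≈ 11.0086%.

11.01%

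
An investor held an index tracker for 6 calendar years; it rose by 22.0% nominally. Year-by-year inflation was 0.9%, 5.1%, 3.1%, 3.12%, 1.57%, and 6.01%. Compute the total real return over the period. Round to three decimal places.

0.497%

Cumulative inflation factor: 1.009 × 1.051 × 1.031 × 1.0312 × 1.0157 × 1.0601 ≈ 1.21397.
Nominal growth factor: 1.22000. Real growth factor = 1.22000 / 1.21397 ≈ 1.00497.
Total real return ≈ 0.4968%.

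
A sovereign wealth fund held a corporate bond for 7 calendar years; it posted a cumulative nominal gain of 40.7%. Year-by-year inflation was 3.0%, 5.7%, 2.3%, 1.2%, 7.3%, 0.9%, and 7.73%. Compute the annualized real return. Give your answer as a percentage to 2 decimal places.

Cumulative inflation factor: 1.030 × 1.057 × 1.023 × 1.012 × 1.073 × 1.009 × 1.0773 ≈ 1.31461.
Nominal growth factor: 1.40700. Real growth factor = 1.40700 / 1.31461 ≈ 1.07028.
Annualized: 1.07028^(1/7) − 1 ≈ 0.00975.

0.98%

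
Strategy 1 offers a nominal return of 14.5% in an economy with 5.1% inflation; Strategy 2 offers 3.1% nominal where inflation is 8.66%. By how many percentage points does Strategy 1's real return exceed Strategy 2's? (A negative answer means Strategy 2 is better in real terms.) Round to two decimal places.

Strategy 1 real return: 1.145/1.051 − 1 = 8.944%.
Strategy 2 real return: 1.031/1.0866 − 1 = -5.117%.
Difference: 8.944 − (-5.117) = 14.061 pp.

14.06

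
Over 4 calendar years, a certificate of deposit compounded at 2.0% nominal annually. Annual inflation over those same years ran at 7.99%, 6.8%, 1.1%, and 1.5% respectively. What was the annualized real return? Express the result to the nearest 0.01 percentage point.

Cumulative inflation factor: 1.0799 × 1.068 × 1.011 × 1.015 ≈ 1.18351.
Nominal growth factor: 1.08243. Real growth factor = 1.08243 / 1.18351 ≈ 0.91459.
Annualized: 0.91459^(1/4) − 1 ≈ -0.02207.

-2.21%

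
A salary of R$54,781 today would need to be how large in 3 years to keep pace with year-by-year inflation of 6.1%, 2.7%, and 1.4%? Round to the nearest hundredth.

Cumulative price-level factor: 1.061 × 1.027 × 1.014 = 1.104902058.
The nominal amount required is R$54,781 scaled up by that factor.

R$60,527.64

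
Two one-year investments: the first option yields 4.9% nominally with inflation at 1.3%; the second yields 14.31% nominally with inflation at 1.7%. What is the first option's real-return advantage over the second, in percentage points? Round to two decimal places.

-8.85

The first option real return: 1.049/1.013 − 1 = 3.554%.
The second real return: 1.1431/1.017 − 1 = 12.399%.
Difference: 3.554 − 12.399 = -8.845 pp.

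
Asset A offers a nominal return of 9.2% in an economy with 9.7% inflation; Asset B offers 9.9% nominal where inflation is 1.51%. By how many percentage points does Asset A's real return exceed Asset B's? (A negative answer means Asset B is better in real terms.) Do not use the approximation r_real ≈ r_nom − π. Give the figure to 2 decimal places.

-8.72

Asset A real return: 1.092/1.097 − 1 = -0.456%.
Asset B real return: 1.099/1.0151 − 1 = 8.265%.
Difference: -0.456 − 8.265 = -8.721 pp.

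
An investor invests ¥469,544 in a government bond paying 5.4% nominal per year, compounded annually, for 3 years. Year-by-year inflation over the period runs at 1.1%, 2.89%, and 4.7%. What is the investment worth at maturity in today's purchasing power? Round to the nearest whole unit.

¥504,809

Nominal value at maturity: ¥469,544 × (1 + 5.4%)^3 ≈ ¥549,792.
Price-level factor over 3 years: 1.011 × 1.0289 × 1.047 = 1.0891081413.
The maturity value deflated by that factor is the answer in today's purchasing power.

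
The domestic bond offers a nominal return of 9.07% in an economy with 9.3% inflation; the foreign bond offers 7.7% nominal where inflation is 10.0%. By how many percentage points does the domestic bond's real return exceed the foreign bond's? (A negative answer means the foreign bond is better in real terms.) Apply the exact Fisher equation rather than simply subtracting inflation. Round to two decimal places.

1.88

The domestic bond real return: 1.0907/1.093 − 1 = -0.210%.
The foreign bond real return: 1.077/1.100 − 1 = -2.091%.
Difference: -0.210 − (-2.091) = 1.881 pp.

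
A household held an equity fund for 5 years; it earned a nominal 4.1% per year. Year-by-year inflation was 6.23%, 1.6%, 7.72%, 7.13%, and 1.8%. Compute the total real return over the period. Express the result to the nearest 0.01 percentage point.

Cumulative inflation factor: 1.0623 × 1.016 × 1.0772 × 1.0713 × 1.018 ≈ 1.26793.
Nominal growth factor: 1.22251. Real growth factor = 1.22251 / 1.26793 ≈ 0.96418.
Total real return ≈ -3.5821%.

-3.58%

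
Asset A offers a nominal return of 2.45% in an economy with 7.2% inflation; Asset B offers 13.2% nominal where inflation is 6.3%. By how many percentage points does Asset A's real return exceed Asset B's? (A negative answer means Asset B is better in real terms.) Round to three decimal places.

Asset A real return: 1.0245/1.072 − 1 = -4.4310%.
Asset B real return: 1.132/1.063 − 1 = 6.4911%.
Difference: -4.4310 − 6.4911 = -10.9221 pp.

-10.922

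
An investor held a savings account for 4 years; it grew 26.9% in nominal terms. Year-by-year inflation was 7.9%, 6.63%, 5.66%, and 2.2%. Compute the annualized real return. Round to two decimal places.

0.53%

Cumulative inflation factor: 1.079 × 1.0663 × 1.0566 × 1.022 ≈ 1.24240.
Nominal growth factor: 1.26900. Real growth factor = 1.26900 / 1.24240 ≈ 1.02141.
Annualized: 1.02141^(1/4) − 1 ≈ 0.00531.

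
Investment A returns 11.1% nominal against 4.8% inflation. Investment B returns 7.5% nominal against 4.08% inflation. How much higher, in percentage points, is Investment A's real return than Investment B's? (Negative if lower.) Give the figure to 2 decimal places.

Investment A real return: 1.111/1.048 − 1 = 6.011%.
Investment B real return: 1.075/1.0408 − 1 = 3.286%.
Difference: 6.011 − 3.286 = 2.725 pp.

2.73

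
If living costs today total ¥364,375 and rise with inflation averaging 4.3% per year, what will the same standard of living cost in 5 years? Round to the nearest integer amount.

¥449,749

Cumulative price-level factor: (1+4.3%)^5 ≈ 1.2343023110.
The nominal amount required is ¥364,375 scaled up by that factor.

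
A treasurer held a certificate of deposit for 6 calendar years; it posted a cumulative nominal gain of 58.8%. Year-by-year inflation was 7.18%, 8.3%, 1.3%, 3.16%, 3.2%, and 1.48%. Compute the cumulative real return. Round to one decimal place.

25.0%

Cumulative inflation factor: 1.0718 × 1.083 × 1.013 × 1.0316 × 1.032 × 1.0148 ≈ 1.27035.
Nominal growth factor: 1.58800. Real growth factor = 1.58800 / 1.27035 ≈ 1.25005.
Total real return ≈ 25.0050%.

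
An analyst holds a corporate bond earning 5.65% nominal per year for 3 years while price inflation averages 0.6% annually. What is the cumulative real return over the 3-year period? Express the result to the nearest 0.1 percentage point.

The annual real rate is (1+5.65%)/(1+0.6%) − 1 = 5.0199%.
Compounded over 3 years: (1 + 0.050199)^3 − 1 ≈ 0.15828.

15.8%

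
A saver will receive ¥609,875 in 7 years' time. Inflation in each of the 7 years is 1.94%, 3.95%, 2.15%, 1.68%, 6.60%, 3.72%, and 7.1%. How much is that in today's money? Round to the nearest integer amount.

¥467,938

Price-level factor over 7 years: 1.0194 × 1.0395 × 1.0215 × 1.0168 × 1.0660 × 1.0372 × 1.071 ≈ 1.3033234671.
Purchasing power today: ¥609,875 divided by that factor.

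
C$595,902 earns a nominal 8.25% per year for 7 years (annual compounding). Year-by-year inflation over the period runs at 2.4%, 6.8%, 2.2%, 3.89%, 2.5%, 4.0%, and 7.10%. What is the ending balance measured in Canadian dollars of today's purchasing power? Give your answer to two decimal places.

Nominal value at maturity: C$595,902 × (1 + 8.25%)^7 ≈ C$1,037,935.05.
Price-level factor over 7 years: 1.024 × 1.068 × 1.022 × 1.0389 × 1.025 × 1.040 × 1.0710 ≈ 1.3256916686.
Dividing the nominal maturity value by the price-level factor gives the value in today's money.

C$782,938.50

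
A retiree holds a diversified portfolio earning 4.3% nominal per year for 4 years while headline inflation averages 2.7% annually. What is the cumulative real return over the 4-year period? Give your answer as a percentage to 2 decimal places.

The annual real rate is (1+4.3%)/(1+2.7%) − 1 = 1.5579%.
Compounded over 4 years: (1 + 0.015579)^4 − 1 ≈ 0.06379.

6.38%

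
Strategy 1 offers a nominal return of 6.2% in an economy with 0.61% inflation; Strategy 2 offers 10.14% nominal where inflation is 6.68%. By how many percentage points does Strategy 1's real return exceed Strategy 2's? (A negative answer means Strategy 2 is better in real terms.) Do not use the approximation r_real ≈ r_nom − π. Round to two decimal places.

Strategy 1 real return: 1.062/1.0061 − 1 = 5.556%.
Strategy 2 real return: 1.1014/1.0668 − 1 = 3.243%.
Difference: 5.556 − 3.243 = 2.313 pp.

2.31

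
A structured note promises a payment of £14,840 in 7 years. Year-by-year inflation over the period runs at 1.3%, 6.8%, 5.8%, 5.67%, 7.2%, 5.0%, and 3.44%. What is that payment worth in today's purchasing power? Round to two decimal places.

£10,537.64

Price-level factor over 7 years: 1.013 × 1.068 × 1.058 × 1.0567 × 1.072 × 1.050 × 1.0344 ≈ 1.4082853760.
Purchasing power today: £14,840 divided by that factor.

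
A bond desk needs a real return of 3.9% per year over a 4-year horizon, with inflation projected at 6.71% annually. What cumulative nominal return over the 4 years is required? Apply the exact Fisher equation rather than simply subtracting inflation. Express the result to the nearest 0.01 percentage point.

51.11%

Required annual nominal rate: (1+3.9%)(1+6.71%) − 1 = 10.87169%.
Cumulative over 4 years: (1 + 0.1087169)^4 − 1 ≈ 0.51106.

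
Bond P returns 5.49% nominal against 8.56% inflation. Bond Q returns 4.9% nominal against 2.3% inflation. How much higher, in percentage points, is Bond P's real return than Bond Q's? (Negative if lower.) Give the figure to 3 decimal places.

-5.369

Bond P real return: 1.0549/1.0856 − 1 = -2.8279%.
Bond Q real return: 1.049/1.023 − 1 = 2.5415%.
Difference: -2.8279 − 2.5415 = -5.3694 pp.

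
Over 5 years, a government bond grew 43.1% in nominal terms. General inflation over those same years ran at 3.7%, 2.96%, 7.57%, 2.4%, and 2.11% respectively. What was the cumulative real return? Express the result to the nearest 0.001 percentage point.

19.161%

Cumulative inflation factor: 1.037 × 1.0296 × 1.0757 × 1.024 × 1.0211 ≈ 1.20090.
Nominal growth factor: 1.43100. Real growth factor = 1.43100 / 1.20090 ≈ 1.19161.
Total real return ≈ 19.1607%.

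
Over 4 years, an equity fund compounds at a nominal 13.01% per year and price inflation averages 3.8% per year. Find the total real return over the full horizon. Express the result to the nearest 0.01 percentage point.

The annual real rate is (1+13.01%)/(1+3.8%) − 1 = 8.8728%.
Compounded over 4 years: (1 + 0.088728)^4 − 1 ≈ 0.40501.

40.50%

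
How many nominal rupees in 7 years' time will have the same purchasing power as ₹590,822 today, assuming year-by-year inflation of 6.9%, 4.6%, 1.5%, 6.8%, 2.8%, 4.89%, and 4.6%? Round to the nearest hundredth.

Cumulative price-level factor: 1.069 × 1.046 × 1.015 × 1.068 × 1.028 × 1.0489 × 1.046 ≈ 1.3671166397.
Multiplying ₹590,822 by the price-level factor gives the future nominal sum.

₹807,722.59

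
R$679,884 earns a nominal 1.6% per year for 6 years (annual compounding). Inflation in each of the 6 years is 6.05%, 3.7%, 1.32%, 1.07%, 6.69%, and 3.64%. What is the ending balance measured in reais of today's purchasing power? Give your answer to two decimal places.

R$600,536.04

Nominal value at maturity: R$679,884 × (1 + 1.6%)^6 ≈ R$747,819.99.
Price-level factor over 6 years: 1.0605 × 1.037 × 1.0132 × 1.0107 × 1.0669 × 1.0364 ≈ 1.2452541435.
Dividing the nominal maturity value by the price-level factor gives the value in today's money.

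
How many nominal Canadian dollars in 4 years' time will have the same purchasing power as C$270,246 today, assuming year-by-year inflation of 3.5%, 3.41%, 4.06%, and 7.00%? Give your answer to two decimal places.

C$322,054.79

Cumulative price-level factor: 1.035 × 1.0341 × 1.0406 × 1.0700 ≈ 1.1917097352.
Multiplying C$270,246 by the price-level factor gives the future nominal sum.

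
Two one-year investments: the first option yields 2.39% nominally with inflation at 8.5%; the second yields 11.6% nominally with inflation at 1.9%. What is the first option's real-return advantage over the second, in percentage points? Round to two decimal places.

-15.15

The first option real return: 1.0239/1.085 − 1 = -5.631%.
The second real return: 1.116/1.019 − 1 = 9.519%.
Difference: -5.631 − 9.519 = -15.150 pp.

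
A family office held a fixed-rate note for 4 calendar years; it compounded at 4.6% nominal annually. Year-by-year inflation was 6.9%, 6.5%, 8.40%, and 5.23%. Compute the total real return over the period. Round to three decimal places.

Cumulative inflation factor: 1.069 × 1.065 × 1.0840 × 1.0523 ≈ 1.29866.
Nominal growth factor: 1.19709. Real growth factor = 1.19709 / 1.29866 ≈ 0.92179.
Total real return ≈ -7.8213%.

-7.821%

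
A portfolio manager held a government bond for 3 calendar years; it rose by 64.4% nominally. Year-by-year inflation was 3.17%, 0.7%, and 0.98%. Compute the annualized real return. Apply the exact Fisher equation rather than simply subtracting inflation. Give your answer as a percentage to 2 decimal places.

16.15%

Cumulative inflation factor: 1.0317 × 1.007 × 1.0098 ≈ 1.04910.
Nominal growth factor: 1.64400. Real growth factor = 1.64400 / 1.04910 ≈ 1.56705.
Annualized: 1.56705^(1/3) − 1 ≈ 0.16152.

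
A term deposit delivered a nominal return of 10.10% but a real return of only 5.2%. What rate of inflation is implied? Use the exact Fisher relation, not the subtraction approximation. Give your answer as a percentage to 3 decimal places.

4.658%

From (1+r_nom) = (1+r_real)(1+π), we get 1+π = (1 + 10.10%)/(1 + 5.2%) = 1.1010/1.052 ≈ 1.04658.
So π ≈ 4.6578%.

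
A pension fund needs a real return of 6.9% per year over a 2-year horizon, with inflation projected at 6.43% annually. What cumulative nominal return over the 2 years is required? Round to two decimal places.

29.44%

Required annual nominal rate: (1+6.9%)(1+6.43%) − 1 = 13.77367%.
Cumulative over 2 years: (1 + 0.1377367)^2 − 1 ≈ 0.29444.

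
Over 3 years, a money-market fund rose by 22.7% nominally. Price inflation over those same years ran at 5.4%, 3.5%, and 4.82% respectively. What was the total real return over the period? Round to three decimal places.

Cumulative inflation factor: 1.054 × 1.035 × 1.0482 ≈ 1.14347.
Nominal growth factor: 1.22700. Real growth factor = 1.22700 / 1.14347 ≈ 1.07305.
Total real return ≈ 7.3049%.

7.305%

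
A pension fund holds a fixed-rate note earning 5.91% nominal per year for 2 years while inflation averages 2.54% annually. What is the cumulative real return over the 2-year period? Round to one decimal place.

6.7%

The annual real rate is (1+5.91%)/(1+2.54%) − 1 = 3.2865%.
Compounded over 2 years: (1 + 0.032865)^2 − 1 ≈ 0.06681.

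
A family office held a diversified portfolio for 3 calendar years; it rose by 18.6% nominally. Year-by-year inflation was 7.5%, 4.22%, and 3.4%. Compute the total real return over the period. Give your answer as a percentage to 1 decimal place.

Cumulative inflation factor: 1.075 × 1.0422 × 1.034 ≈ 1.15846.
Nominal growth factor: 1.18600. Real growth factor = 1.18600 / 1.15846 ≈ 1.02378.
Total real return ≈ 2.3775%.

2.4%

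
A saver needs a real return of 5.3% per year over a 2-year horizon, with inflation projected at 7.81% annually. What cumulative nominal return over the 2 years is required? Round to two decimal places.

28.88%

Required annual nominal rate: (1+5.3%)(1+7.81%) − 1 = 13.52393%.
Cumulative over 2 years: (1 + 0.1352393)^2 − 1 ≈ 0.28877.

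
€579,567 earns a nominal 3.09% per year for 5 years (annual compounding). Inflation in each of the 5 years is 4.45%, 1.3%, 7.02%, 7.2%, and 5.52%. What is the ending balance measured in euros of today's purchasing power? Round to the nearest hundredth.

Nominal value at maturity: €579,567 × (1 + 3.09%)^5 ≈ €674,817.52.
Price-level factor over 5 years: 1.0445 × 1.013 × 1.0702 × 1.072 × 1.0552 ≈ 1.2808916785.
Dividing the nominal maturity value by the price-level factor gives the value in today's money.

€526,834.18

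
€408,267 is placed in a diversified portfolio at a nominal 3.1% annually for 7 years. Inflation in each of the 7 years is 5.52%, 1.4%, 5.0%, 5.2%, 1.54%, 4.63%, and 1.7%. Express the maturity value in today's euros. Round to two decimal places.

Nominal value at maturity: €408,267 × (1 + 3.1%)^7 ≈ €505,539.31.
Price-level factor over 7 years: 1.0552 × 1.014 × 1.050 × 1.052 × 1.0154 × 1.0463 × 1.017 ≈ 1.2770035769.
Dividing the nominal maturity value by the price-level factor gives the value in today's money.

€395,879.32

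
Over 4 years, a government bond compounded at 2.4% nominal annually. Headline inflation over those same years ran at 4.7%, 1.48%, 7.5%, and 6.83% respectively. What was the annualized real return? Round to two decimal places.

-2.57%

Cumulative inflation factor: 1.047 × 1.0148 × 1.075 × 1.0683 ≈ 1.22019.
Nominal growth factor: 1.09951. Real growth factor = 1.09951 / 1.22019 ≈ 0.90110.
Annualized: 0.90110^(1/4) − 1 ≈ -0.02570.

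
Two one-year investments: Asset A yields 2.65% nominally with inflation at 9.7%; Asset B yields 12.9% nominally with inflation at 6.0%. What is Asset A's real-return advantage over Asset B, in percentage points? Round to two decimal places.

Asset A real return: 1.0265/1.097 − 1 = -6.427%.
Asset B real return: 1.129/1.060 − 1 = 6.509%.
Difference: -6.427 − 6.509 = -12.936 pp.

-12.94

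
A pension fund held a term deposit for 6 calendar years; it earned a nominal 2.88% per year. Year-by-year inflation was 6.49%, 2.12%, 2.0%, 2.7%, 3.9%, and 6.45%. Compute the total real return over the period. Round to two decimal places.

-5.89%

Cumulative inflation factor: 1.0649 × 1.0212 × 1.020 × 1.027 × 1.039 × 1.0645 ≈ 1.25994.
Nominal growth factor: 1.18573. Real growth factor = 1.18573 / 1.25994 ≈ 0.94110.
Total real return ≈ -5.8903%.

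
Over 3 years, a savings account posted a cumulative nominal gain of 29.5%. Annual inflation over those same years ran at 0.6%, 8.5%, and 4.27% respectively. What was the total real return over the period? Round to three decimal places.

13.784%

Cumulative inflation factor: 1.006 × 1.085 × 1.0427 ≈ 1.13812.
Nominal growth factor: 1.29500. Real growth factor = 1.29500 / 1.13812 ≈ 1.13784.
Total real return ≈ 13.7844%.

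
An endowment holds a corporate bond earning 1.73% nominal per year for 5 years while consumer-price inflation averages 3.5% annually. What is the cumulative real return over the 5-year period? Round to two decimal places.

-8.26%

The annual real rate is (1+1.73%)/(1+3.5%) − 1 = -1.7101%.
Compounded over 5 years: (1 + -0.017101)^5 − 1 ≈ -0.08263.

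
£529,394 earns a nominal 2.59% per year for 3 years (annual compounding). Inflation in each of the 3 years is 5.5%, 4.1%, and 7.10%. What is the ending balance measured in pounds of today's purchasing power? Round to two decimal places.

£485,961.03

Nominal value at maturity: £529,394 × (1 + 2.59%)^3 ≈ £571,602.48.
Price-level factor over 3 years: 1.055 × 1.041 × 1.0710 = 1.176231105.
The maturity value deflated by that factor is the answer in today's purchasing power.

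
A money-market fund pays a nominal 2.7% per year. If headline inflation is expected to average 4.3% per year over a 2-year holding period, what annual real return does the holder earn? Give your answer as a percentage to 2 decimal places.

With constant rates the annual real return is the same each year: (1+2.7%)/(1+4.3%) − 1 = -0.01534.

-1.53%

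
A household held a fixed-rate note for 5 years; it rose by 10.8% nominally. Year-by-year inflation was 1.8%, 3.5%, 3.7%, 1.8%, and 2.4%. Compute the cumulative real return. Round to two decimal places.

-2.72%

Cumulative inflation factor: 1.018 × 1.035 × 1.037 × 1.018 × 1.024 ≈ 1.13898.
Nominal growth factor: 1.10800. Real growth factor = 1.10800 / 1.13898 ≈ 0.97280.
Total real return ≈ -2.7196%.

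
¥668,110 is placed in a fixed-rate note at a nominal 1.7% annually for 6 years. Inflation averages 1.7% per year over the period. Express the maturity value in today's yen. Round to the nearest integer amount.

¥668,110

Nominal value at maturity: ¥668,110 × (1 + 1.7%)^6 ≈ ¥739,220.
Price-level factor over 6 years: (1 + 1.7%)^6 ≈ 1.1064345214.
The maturity value deflated by that factor is the answer in today's purchasing power.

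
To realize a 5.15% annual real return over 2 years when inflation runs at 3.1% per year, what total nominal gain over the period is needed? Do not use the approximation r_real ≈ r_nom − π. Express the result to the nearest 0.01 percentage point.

Required annual nominal rate: (1+5.15%)(1+3.1%) − 1 = 8.40965%.
Cumulative over 2 years: (1 + 0.0840965)^2 − 1 ≈ 0.17527.

17.53%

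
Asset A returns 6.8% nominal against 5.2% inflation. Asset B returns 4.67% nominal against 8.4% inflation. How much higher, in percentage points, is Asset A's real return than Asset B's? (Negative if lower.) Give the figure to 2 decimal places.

Asset A real return: 1.068/1.052 − 1 = 1.521%.
Asset B real return: 1.0467/1.084 − 1 = -3.441%.
Difference: 1.521 − (-3.441) = 4.962 pp.

4.96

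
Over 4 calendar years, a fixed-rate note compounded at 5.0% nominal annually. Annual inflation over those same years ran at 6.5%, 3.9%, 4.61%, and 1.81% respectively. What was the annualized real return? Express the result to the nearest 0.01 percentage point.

Cumulative inflation factor: 1.065 × 1.039 × 1.0461 × 1.0181 ≈ 1.17850.
Nominal growth factor: 1.21551. Real growth factor = 1.21551 / 1.17850 ≈ 1.03140.
Annualized: 1.03140^(1/4) − 1 ≈ 0.00776.

0.78%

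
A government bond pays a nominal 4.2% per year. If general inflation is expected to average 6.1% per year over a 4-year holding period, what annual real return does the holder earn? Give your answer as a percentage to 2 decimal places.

With constant rates the annual real return is the same each year: (1+4.2%)/(1+6.1%) − 1 = -0.01791.

-1.79%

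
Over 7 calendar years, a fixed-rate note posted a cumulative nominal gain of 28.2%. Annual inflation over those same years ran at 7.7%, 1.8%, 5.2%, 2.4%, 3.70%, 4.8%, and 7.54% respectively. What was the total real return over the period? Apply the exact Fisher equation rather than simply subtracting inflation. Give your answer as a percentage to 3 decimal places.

Cumulative inflation factor: 1.077 × 1.018 × 1.052 × 1.024 × 1.0370 × 1.048 × 1.0754 ≈ 1.38035.
Nominal growth factor: 1.28200. Real growth factor = 1.28200 / 1.38035 ≈ 0.92875.
Total real return ≈ -7.1250%.

-7.125%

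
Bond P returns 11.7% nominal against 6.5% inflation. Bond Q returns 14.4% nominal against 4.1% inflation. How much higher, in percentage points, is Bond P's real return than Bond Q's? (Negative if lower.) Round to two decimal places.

-5.01

Bond P real return: 1.117/1.065 − 1 = 4.883%.
Bond Q real return: 1.144/1.041 − 1 = 9.894%.
Difference: 4.883 − 9.894 = -5.011 pp.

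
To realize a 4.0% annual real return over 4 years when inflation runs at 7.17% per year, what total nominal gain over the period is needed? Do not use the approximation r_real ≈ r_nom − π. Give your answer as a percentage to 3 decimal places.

54.321%

Required annual nominal rate: (1+4.0%)(1+7.17%) − 1 = 11.4568%.
Cumulative over 4 years: (1 + 0.114568)^4 − 1 ≈ 0.54321.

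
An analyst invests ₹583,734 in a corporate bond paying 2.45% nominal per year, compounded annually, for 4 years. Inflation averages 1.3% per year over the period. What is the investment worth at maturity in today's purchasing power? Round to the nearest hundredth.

Nominal value at maturity: ₹583,734 × (1 + 2.45%)^4 ≈ ₹643,076.80.
Price-level factor over 4 years: (1 + 1.3%)^4 ≈ 1.0530228166.
Dividing the nominal maturity value by the price-level factor gives the value in today's money.

₹610,695.98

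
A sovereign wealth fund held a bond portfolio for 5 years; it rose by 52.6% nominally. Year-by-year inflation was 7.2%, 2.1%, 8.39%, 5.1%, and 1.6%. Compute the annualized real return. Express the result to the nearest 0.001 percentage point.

Cumulative inflation factor: 1.072 × 1.021 × 1.0839 × 1.051 × 1.016 ≈ 1.26679.
Nominal growth factor: 1.52600. Real growth factor = 1.52600 / 1.26679 ≈ 1.20462.
Annualized: 1.20462^(1/5) − 1 ≈ 0.03793.

3.793%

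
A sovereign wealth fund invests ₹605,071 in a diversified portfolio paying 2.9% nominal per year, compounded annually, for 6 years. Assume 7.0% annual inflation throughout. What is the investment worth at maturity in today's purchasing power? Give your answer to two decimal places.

₹478,625.60

Nominal value at maturity: ₹605,071 × (1 + 2.9%)^6 ≈ ₹718,287.96.
Price-level factor over 6 years: (1 + 7.0%)^6 ≈ 1.5007303518.
The maturity value deflated by that factor is the answer in today's purchasing power.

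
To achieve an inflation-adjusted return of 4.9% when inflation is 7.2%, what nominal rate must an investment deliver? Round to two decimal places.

By the Fisher equation, 1 + r_nom = (1 + 4.9%)(1 + 7.2%) = 1.049 × 1.072 = 1.124528.
So r_nom = 12.4528%.

12.45%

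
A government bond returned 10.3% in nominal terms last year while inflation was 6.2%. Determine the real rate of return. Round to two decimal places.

3.86%

Real return via the Fisher equation: (1 + 10.3%)/(1 + 6.2%) − 1 = 1.103/1.062 − 1 ≈ 0.03861.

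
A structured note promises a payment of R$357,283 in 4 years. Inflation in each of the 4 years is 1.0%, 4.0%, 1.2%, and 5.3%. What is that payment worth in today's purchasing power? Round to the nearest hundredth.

Price-level factor over 4 years: 1.010 × 1.040 × 1.012 × 1.053 = 1.1193440544.
Purchasing power today: R$357,283 divided by that factor.

R$319,189.62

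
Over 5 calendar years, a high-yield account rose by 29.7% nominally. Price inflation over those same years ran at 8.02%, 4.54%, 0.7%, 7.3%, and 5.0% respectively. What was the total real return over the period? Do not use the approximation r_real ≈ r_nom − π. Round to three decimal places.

Cumulative inflation factor: 1.0802 × 1.0454 × 1.007 × 1.073 × 1.050 ≈ 1.28117.
Nominal growth factor: 1.29700. Real growth factor = 1.29700 / 1.28117 ≈ 1.01236.
Total real return ≈ 1.2360%.

1.236%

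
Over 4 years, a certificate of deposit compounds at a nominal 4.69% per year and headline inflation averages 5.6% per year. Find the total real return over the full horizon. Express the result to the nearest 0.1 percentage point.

The annual real rate is (1+4.69%)/(1+5.6%) − 1 = -0.8617%.
Compounded over 4 years: (1 + -0.008617)^4 − 1 ≈ -0.03403.

-3.4%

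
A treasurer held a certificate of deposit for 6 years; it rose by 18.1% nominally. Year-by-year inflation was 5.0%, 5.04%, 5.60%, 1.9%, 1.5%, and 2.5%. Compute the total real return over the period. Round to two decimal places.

-4.35%

Cumulative inflation factor: 1.050 × 1.0504 × 1.0560 × 1.019 × 1.015 × 1.025 ≈ 1.23473.
Nominal growth factor: 1.18100. Real growth factor = 1.18100 / 1.23473 ≈ 0.95648.
Total real return ≈ -4.3516%.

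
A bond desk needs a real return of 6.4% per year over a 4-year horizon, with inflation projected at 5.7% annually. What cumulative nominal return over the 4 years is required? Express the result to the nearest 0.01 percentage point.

59.98%

Required annual nominal rate: (1+6.4%)(1+5.7%) − 1 = 12.4648%.
Cumulative over 4 years: (1 + 0.124648)^4 − 1 ≈ 0.59980.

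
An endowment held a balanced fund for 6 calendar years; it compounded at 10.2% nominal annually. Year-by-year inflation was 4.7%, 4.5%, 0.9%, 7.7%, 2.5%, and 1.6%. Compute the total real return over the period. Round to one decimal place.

Cumulative inflation factor: 1.047 × 1.045 × 1.009 × 1.077 × 1.025 × 1.016 ≈ 1.23819.
Nominal growth factor: 1.79098. Real growth factor = 1.79098 / 1.23819 ≈ 1.44645.
Total real return ≈ 44.6446%.

44.6%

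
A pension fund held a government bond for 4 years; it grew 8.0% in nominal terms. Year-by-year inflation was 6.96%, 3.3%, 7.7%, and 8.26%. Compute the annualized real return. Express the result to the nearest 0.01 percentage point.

Cumulative inflation factor: 1.0696 × 1.033 × 1.077 × 1.0826 ≈ 1.28827.
Nominal growth factor: 1.08000. Real growth factor = 1.08000 / 1.28827 ≈ 0.83834.
Annualized: 0.83834^(1/4) − 1 ≈ -0.04313.

-4.31%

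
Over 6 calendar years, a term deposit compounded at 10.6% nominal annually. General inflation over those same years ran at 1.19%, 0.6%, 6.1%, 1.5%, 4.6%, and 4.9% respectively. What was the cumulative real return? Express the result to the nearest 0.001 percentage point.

Cumulative inflation factor: 1.0119 × 1.006 × 1.061 × 1.015 × 1.046 × 1.049 ≈ 1.20289.
Nominal growth factor: 1.83034. Real growth factor = 1.83034 / 1.20289 ≈ 1.52162.
Total real return ≈ 52.1621%.

52.162%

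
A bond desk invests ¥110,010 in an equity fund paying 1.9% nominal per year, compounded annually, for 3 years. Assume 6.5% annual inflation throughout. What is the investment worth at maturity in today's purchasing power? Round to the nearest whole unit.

Nominal value at maturity: ¥110,010 × (1 + 1.9%)^3 ≈ ¥116,400.
Price-level factor over 3 years: (1 + 6.5%)^3 = 1.207949625.
The maturity value deflated by that factor is the answer in today's purchasing power.

¥96,362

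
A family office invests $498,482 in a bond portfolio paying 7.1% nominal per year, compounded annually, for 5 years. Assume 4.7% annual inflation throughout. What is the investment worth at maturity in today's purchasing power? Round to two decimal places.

Nominal value at maturity: $498,482 × (1 + 7.1%)^5 ≈ $702,419.95.
Price-level factor over 5 years: (1 + 4.7%)^5 ≈ 1.2581528578.
Dividing the nominal maturity value by the price-level factor gives the value in today's money.

$558,294.60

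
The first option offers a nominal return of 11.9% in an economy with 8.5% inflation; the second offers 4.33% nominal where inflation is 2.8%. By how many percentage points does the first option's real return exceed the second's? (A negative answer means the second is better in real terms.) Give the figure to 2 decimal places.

1.65

The first option real return: 1.119/1.085 − 1 = 3.134%.
The second real return: 1.0433/1.028 − 1 = 1.488%.
Difference: 3.134 − 1.488 = 1.646 pp.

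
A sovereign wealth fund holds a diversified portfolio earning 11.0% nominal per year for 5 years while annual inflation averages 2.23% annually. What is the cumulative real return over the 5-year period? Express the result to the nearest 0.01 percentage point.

The annual real rate is (1+11.0%)/(1+2.23%) − 1 = 8.5787%.
Compounded over 5 years: (1 + 0.085787)^5 − 1 ≈ 0.50912.

50.91%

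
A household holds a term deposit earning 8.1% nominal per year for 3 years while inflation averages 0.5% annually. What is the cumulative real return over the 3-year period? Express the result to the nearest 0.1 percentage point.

24.4%

The annual real rate is (1+8.1%)/(1+0.5%) − 1 = 7.5622%.
Compounded over 3 years: (1 + 0.075622)^3 − 1 ≈ 0.24445.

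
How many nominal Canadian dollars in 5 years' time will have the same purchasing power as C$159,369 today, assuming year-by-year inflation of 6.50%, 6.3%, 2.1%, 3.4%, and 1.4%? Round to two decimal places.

C$193,139.43

Cumulative price-level factor: 1.0650 × 1.063 × 1.021 × 1.034 × 1.014 ≈ 1.2119009004.
Multiplying C$159,369 by the price-level factor gives the future nominal sum.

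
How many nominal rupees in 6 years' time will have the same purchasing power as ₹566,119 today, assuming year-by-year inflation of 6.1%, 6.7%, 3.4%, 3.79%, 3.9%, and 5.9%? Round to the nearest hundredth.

Cumulative price-level factor: 1.061 × 1.067 × 1.034 × 1.0379 × 1.039 × 1.059 ≈ 1.3368028467.
Multiplying ₹566,119 by the price-level factor gives the future nominal sum.

₹756,789.49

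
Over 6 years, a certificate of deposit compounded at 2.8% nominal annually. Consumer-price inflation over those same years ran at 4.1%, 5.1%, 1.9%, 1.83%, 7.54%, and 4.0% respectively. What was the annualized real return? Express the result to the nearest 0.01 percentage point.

-1.21%

Cumulative inflation factor: 1.041 × 1.051 × 1.019 × 1.0183 × 1.0754 × 1.040 ≈ 1.26972.
Nominal growth factor: 1.18021. Real growth factor = 1.18021 / 1.26972 ≈ 0.92951.
Annualized: 0.92951^(1/6) − 1 ≈ -0.01211.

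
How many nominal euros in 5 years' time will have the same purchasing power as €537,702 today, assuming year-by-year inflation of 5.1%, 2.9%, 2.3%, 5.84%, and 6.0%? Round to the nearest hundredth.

Cumulative price-level factor: 1.051 × 1.029 × 1.023 × 1.0584 × 1.060 ≈ 1.2412218752.
Multiplying €537,702 by the price-level factor gives the future nominal sum.

€667,407.48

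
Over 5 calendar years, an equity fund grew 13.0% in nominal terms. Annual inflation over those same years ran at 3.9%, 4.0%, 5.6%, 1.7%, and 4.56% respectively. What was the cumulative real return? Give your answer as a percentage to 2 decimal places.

Cumulative inflation factor: 1.039 × 1.040 × 1.056 × 1.017 × 1.0456 ≈ 1.21339.
Nominal growth factor: 1.13000. Real growth factor = 1.13000 / 1.21339 ≈ 0.93128.
Total real return ≈ -6.8722%.

-6.87%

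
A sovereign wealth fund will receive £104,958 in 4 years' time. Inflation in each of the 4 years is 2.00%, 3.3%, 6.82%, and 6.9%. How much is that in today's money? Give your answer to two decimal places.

Price-level factor over 4 years: 1.0200 × 1.033 × 1.0682 × 1.069 ≈ 1.2031804652.
Purchasing power today: £104,958 divided by that factor.

£87,233.80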